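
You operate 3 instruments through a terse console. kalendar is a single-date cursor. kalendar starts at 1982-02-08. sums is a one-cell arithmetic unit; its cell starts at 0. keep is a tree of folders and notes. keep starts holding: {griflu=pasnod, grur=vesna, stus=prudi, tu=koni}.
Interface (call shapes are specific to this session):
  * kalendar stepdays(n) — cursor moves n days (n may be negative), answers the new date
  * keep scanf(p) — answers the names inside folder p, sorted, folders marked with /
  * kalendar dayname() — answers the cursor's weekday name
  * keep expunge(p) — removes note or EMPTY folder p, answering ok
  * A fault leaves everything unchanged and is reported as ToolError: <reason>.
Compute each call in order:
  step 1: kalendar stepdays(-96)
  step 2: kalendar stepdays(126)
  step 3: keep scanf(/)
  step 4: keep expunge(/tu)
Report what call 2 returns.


Answer: 1982-03-10

Derivation:
! kalendar stepdays(n→-96) ~> 1981-11-04
! kalendar stepdays(n→126) ~> 1982-03-10
! keep scanf(p→/) ~> [griflu, grur, stus, tu]
! keep expunge(p→/tu) ~> ok


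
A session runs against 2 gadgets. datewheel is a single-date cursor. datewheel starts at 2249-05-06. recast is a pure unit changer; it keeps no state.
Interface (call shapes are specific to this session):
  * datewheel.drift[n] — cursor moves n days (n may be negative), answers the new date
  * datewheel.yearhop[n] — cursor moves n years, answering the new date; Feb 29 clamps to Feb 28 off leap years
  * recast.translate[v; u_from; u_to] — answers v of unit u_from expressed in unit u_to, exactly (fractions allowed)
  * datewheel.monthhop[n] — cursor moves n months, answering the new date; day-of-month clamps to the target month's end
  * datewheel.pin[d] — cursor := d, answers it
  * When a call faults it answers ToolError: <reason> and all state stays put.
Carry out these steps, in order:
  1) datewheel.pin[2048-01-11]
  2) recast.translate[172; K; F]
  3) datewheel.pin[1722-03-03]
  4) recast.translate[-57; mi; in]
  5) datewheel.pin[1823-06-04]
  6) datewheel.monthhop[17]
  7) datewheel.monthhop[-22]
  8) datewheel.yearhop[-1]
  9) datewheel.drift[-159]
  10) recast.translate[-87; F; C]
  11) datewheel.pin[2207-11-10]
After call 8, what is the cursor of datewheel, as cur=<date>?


Answer: cur=1822-01-04

Derivation:
I use datewheel.pin(2048-01-11), and observe 2048-01-11.
I run recast.translate(172, K, F), and observe -15007/100.
I invoke datewheel.pin(1722-03-03), and get 1722-03-03.
I try recast.translate(-57, mi, in), and observe -3611520.
Invoking datewheel.pin(1823-06-04), — result: 1823-06-04.
Using datewheel.monthhop(17), which returns 1824-11-04.
Now I run datewheel.monthhop(-22): 1823-01-04.
Invoking datewheel.yearhop(-1), and get 1822-01-04.
Now I run datewheel.drift(-159), which returns 1821-07-29.
Now I run recast.translate(-87, F, C), and get -595/9.
I try datewheel.pin(2207-11-10), — result: 2207-11-10.


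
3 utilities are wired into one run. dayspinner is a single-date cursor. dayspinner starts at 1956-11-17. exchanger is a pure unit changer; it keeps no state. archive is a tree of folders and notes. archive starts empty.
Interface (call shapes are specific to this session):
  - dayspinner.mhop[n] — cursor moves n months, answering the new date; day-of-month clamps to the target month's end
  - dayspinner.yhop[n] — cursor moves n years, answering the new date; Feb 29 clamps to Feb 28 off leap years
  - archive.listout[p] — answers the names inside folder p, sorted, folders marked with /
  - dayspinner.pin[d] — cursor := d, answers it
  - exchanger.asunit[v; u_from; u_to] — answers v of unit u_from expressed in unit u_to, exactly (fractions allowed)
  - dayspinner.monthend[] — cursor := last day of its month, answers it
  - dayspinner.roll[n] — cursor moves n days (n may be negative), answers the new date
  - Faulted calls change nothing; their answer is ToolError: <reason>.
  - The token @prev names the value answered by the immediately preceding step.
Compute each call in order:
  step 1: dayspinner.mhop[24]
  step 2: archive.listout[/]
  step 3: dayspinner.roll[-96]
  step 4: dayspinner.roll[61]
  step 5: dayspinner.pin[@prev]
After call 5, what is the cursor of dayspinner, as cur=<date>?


Answer: cur=1958-10-13

Derivation:
Invoking mhop on n: 24: 1958-11-17.
Calling listout on p: /, giving [].
Next I call roll on n: -96, and get 1958-08-13.
Then roll on n: 61, — result: 1958-10-13.
Calling pin on d: @prev, and observe 1958-10-13.


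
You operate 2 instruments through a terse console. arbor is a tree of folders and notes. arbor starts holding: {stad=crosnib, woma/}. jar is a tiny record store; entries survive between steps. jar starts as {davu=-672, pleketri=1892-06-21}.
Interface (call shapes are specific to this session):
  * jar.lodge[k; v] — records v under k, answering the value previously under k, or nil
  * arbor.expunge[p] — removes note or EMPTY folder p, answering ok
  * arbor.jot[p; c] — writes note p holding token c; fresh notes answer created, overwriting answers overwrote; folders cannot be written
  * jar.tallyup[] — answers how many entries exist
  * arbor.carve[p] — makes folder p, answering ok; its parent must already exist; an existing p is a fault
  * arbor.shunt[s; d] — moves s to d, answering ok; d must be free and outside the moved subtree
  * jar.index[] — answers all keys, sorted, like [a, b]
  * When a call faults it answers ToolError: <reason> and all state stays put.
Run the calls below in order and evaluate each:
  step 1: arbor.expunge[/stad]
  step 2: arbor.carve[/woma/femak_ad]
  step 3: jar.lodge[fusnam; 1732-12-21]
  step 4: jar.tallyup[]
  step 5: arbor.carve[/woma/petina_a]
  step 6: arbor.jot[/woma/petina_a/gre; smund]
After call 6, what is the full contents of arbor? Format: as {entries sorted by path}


Answer: {woma/, woma/femak_ad/, woma/petina_a/, woma/petina_a/gre=smund}

Derivation:
·→ arbor.expunge(/stad)
·← ok
·→ arbor.carve(/woma/femak_ad)
·← ok
·→ jar.lodge(fusnam, 1732-12-21)
·← nil
·→ jar.tallyup()
·← 3
·→ arbor.carve(/woma/petina_a)
·← ok
·→ arbor.jot(/woma/petina_a/gre, smund)
·← created


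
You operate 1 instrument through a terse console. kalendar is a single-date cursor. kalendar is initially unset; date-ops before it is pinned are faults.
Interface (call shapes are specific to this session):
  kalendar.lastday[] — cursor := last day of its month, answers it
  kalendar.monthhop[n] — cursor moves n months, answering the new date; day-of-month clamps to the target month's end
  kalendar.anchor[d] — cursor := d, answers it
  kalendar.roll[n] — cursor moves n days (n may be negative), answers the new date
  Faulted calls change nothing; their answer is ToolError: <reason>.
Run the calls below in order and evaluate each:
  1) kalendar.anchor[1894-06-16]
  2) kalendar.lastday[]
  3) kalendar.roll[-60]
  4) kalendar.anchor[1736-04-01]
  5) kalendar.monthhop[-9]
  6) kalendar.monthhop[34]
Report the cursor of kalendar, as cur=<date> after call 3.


Calling anchor on d='1894-06-16', yielding 1894-06-16.
I try lastday, and get 1894-06-30.
Calling roll on n='-60', giving 1894-05-01.
I try anchor on d='1736-04-01', → 1736-04-01.
I use monthhop on n='-9': 1735-07-01.
Calling monthhop on n='34', giving 1738-05-01.

Answer: cur=1894-05-01


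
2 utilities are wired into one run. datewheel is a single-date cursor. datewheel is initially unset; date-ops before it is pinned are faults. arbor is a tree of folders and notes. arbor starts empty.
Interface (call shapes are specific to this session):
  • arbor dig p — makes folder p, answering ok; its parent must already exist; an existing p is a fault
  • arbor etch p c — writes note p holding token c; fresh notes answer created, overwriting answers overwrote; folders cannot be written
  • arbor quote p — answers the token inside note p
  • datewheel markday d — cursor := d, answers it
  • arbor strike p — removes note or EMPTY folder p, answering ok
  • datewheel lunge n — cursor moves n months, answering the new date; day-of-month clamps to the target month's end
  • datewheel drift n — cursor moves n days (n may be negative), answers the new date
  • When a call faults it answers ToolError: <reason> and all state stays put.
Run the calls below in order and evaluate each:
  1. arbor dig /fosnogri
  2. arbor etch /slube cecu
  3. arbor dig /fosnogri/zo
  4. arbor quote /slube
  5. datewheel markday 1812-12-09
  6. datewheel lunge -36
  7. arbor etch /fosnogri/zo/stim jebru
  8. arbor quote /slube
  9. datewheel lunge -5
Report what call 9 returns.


Answer: 1809-07-09

Derivation:
·→ arbor dig(p=/fosnogri)
·← ok
·→ arbor etch(p=/slube, c=cecu)
·← created
·→ arbor dig(p=/fosnogri/zo)
·← ok
·→ arbor quote(p=/slube)
·← cecu
·→ datewheel markday(d=1812-12-09)
·← 1812-12-09
·→ datewheel lunge(n=-36)
·← 1809-12-09
·→ arbor etch(p=/fosnogri/zo/stim, c=jebru)
·← created
·→ arbor quote(p=/slube)
·← cecu
·→ datewheel lunge(n=-5)
·← 1809-07-09


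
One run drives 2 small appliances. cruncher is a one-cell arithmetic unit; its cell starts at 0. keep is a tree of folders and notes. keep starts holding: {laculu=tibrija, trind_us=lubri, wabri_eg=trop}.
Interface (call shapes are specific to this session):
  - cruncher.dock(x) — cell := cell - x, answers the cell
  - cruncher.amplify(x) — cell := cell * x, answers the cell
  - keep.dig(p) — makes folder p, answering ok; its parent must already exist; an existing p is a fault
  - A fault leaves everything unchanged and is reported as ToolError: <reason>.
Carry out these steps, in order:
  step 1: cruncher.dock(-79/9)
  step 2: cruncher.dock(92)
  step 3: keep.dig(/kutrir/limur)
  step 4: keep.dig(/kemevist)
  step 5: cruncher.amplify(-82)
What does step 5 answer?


→ cruncher.dock(x: -79/9)
← 79/9
→ cruncher.dock(x: 92)
← -749/9
→ keep.dig(p: /kutrir/limur)
← ToolError: no parent
→ keep.dig(p: /kemevist)
← ok
→ cruncher.amplify(x: -82)
← 61418/9

Answer: 61418/9


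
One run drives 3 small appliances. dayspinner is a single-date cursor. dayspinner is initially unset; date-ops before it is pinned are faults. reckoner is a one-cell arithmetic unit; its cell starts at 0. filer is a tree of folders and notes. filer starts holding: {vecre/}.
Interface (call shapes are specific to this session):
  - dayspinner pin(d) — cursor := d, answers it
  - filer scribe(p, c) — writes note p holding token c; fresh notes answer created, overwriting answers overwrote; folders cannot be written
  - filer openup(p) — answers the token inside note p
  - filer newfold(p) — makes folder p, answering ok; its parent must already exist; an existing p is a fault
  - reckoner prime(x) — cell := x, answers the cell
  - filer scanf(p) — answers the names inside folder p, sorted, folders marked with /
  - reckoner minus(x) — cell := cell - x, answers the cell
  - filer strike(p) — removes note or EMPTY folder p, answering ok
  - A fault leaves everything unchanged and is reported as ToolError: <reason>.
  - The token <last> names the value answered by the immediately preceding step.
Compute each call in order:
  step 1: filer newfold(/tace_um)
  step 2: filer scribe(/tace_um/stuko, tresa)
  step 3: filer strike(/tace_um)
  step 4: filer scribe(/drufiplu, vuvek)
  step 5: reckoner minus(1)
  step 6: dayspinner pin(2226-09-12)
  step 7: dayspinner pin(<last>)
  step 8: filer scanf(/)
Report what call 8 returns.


>> filer newfold(p→/tace_um)
<< ok
>> filer scribe(p→/tace_um/stuko, c→tresa)
<< created
>> filer strike(p→/tace_um)
<< ToolError: not empty
>> filer scribe(p→/drufiplu, c→vuvek)
<< created
>> reckoner minus(x→1)
<< -1
>> dayspinner pin(d→2226-09-12)
<< 2226-09-12
>> dayspinner pin(d→<last>)
<< 2226-09-12
>> filer scanf(p→/)
<< [drufiplu, tace_um/, vecre/]

Answer: [drufiplu, tace_um/, vecre/]


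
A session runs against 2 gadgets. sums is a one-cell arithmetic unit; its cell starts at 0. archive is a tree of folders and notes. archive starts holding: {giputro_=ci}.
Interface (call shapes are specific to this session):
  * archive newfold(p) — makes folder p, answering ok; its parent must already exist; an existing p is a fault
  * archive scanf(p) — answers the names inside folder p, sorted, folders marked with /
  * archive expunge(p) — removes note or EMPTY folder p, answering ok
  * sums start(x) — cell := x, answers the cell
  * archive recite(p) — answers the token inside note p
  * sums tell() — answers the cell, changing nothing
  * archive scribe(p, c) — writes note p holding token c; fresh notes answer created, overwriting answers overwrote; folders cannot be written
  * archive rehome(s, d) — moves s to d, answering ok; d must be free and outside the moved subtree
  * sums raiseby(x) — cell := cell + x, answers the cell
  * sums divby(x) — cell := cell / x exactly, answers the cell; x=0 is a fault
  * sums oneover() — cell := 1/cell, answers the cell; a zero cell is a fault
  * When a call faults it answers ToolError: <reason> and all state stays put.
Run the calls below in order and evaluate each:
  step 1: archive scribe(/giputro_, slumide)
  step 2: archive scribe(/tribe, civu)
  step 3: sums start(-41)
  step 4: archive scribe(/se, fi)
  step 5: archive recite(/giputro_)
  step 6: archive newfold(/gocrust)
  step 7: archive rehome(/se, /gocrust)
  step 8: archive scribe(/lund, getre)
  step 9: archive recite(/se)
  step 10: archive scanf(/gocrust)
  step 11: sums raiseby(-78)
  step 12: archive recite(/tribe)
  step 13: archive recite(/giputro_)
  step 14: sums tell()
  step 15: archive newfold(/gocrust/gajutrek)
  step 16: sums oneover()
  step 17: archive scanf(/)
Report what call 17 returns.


>>> archive scribe /giputro_ slumide
[out] overwrote
>>> archive scribe /tribe civu
[out] created
>>> sums start -41
[out] -41
>>> archive scribe /se fi
[out] created
>>> archive recite /giputro_
[out] slumide
>>> archive newfold /gocrust
[out] ok
>>> archive rehome /se /gocrust
[out] ToolError: exists
>>> archive scribe /lund getre
[out] created
>>> archive recite /se
[out] fi
>>> archive scanf /gocrust
[out] []
>>> sums raiseby -78
[out] -119
>>> archive recite /tribe
[out] civu
>>> archive recite /giputro_
[out] slumide
>>> sums tell
[out] -119
>>> archive newfold /gocrust/gajutrek
[out] ok
>>> sums oneover
[out] -1/119
>>> archive scanf /
[out] [giputro_, gocrust/, lund, se, tribe]

Answer: [giputro_, gocrust/, lund, se, tribe]


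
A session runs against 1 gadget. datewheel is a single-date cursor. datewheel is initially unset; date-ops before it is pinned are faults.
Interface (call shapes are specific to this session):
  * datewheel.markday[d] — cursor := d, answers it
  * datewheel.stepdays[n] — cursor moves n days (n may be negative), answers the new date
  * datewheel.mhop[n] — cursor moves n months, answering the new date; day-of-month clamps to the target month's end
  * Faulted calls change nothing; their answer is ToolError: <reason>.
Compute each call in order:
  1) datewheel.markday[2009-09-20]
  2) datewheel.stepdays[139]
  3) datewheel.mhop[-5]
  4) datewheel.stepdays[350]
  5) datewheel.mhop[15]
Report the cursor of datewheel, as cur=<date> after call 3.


-> markday(d→2009-09-20)
<- 2009-09-20
-> stepdays(n→139)
<- 2010-02-06
-> mhop(n→-5)
<- 2009-09-06
-> stepdays(n→350)
<- 2010-08-22
-> mhop(n→15)
<- 2011-11-22

Answer: cur=2009-09-06


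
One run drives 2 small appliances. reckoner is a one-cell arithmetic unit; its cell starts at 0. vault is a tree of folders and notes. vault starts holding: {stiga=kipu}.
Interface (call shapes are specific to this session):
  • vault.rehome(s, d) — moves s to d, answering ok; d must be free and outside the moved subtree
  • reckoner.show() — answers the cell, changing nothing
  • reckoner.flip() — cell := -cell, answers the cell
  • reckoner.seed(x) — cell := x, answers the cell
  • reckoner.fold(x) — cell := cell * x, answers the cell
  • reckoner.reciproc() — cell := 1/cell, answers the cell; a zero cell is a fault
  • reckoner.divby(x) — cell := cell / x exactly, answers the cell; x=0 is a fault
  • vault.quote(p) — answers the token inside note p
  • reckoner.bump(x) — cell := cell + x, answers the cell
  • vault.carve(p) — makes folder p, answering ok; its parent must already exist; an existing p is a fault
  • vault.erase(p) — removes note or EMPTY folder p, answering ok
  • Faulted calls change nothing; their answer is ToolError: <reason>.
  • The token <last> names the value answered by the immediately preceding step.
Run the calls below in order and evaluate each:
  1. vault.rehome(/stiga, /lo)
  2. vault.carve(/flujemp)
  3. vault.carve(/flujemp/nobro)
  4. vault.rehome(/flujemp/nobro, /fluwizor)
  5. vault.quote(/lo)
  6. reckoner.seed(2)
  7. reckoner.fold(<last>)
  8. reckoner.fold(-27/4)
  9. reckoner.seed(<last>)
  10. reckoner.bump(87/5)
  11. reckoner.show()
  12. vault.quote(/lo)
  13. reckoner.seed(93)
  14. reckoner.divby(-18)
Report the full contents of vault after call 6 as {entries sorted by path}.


# vault.rehome(/stiga, /lo) => ok
# vault.carve(/flujemp) => ok
# vault.carve(/flujemp/nobro) => ok
# vault.rehome(/flujemp/nobro, /fluwizor) => ok
# vault.quote(/lo) => kipu
# reckoner.seed(2) => 2
# reckoner.fold(<last>) => 4
# reckoner.fold(-27/4) => -27
# reckoner.seed(<last>) => -27
# reckoner.bump(87/5) => -48/5
# reckoner.show() => -48/5
# vault.quote(/lo) => kipu
# reckoner.seed(93) => 93
# reckoner.divby(-18) => -31/6

Answer: {flujemp/, fluwizor/, lo=kipu}


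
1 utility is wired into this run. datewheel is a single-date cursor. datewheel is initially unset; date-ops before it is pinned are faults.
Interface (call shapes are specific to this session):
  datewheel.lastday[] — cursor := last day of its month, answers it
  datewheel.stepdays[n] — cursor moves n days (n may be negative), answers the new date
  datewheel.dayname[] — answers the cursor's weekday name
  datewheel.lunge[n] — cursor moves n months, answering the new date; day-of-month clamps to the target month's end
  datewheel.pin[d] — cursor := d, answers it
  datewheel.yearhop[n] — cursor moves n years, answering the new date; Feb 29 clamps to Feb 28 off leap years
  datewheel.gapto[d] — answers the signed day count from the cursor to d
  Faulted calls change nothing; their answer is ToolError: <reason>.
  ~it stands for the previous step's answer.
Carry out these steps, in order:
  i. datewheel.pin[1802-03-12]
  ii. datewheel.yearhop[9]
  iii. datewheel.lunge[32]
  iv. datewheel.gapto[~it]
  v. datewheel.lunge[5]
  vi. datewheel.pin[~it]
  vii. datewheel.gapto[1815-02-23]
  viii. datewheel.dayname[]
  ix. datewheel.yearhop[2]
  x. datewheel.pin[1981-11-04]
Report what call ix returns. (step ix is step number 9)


Answer: 1816-04-12

Derivation:
·→ pin(d='1802-03-12')
·← 1802-03-12
·→ yearhop(n='9')
·← 1811-03-12
·→ lunge(n='32')
·← 1813-11-12
·→ gapto(d='~it')
·← 0
·→ lunge(n='5')
·← 1814-04-12
·→ pin(d='~it')
·← 1814-04-12
·→ gapto(d='1815-02-23')
·← 317
·→ dayname()
·← Tuesday
·→ yearhop(n='2')
·← 1816-04-12
·→ pin(d='1981-11-04')
·← 1981-11-04


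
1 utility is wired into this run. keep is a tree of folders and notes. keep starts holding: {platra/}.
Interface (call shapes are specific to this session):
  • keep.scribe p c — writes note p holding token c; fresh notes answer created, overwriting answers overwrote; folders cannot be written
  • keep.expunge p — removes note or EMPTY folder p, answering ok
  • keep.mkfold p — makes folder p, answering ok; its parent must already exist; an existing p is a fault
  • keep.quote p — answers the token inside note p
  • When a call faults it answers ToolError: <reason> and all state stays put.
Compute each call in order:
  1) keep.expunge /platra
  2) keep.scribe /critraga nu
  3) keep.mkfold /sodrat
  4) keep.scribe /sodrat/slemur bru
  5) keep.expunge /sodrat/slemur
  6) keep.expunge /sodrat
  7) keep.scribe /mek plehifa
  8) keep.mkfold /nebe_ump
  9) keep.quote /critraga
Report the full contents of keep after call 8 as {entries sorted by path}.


Answer: {critraga=nu, mek=plehifa, nebe_ump/}

Derivation:
>> keep.expunge(/platra)
<< ok
>> keep.scribe(/critraga, nu)
<< created
>> keep.mkfold(/sodrat)
<< ok
>> keep.scribe(/sodrat/slemur, bru)
<< created
>> keep.expunge(/sodrat/slemur)
<< ok
>> keep.expunge(/sodrat)
<< ok
>> keep.scribe(/mek, plehifa)
<< created
>> keep.mkfold(/nebe_ump)
<< ok
>> keep.quote(/critraga)
<< nu


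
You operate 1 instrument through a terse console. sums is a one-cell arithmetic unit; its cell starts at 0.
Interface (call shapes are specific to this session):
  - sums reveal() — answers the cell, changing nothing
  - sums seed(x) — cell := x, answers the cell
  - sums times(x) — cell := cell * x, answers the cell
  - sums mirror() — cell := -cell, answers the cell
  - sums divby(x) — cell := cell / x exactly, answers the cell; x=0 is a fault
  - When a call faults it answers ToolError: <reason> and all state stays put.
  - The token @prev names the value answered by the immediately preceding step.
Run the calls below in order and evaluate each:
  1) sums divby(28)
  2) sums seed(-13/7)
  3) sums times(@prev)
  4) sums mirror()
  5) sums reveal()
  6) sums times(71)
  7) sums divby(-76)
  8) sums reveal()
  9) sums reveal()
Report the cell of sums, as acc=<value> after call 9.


Answer: acc=11999/3724

Derivation:
-> sums divby(28)
<- 0
-> sums seed(-13/7)
<- -13/7
-> sums times(@prev)
<- 169/49
-> sums mirror()
<- -169/49
-> sums reveal()
<- -169/49
-> sums times(71)
<- -11999/49
-> sums divby(-76)
<- 11999/3724
-> sums reveal()
<- 11999/3724
-> sums reveal()
<- 11999/3724


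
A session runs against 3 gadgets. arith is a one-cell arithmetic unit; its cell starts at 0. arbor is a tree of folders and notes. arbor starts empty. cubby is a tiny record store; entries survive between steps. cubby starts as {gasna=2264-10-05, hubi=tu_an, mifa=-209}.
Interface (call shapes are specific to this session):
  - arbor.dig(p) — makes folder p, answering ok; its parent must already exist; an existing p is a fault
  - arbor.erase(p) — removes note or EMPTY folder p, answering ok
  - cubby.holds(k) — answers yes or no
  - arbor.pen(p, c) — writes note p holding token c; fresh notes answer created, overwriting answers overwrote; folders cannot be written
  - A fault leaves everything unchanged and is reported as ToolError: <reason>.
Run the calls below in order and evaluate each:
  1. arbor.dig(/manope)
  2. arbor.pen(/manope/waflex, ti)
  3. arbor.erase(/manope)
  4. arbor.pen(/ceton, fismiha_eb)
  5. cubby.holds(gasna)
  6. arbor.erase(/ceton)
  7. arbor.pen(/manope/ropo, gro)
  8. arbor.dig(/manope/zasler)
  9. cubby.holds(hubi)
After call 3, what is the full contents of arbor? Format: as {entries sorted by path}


Answer: {manope/, manope/waflex=ti}

Derivation:
==> arbor.dig(p→/manope)
<== ok
==> arbor.pen(p→/manope/waflex, c→ti)
<== created
==> arbor.erase(p→/manope)
<== ToolError: not empty
==> arbor.pen(p→/ceton, c→fismiha_eb)
<== created
==> cubby.holds(k→gasna)
<== yes
==> arbor.erase(p→/ceton)
<== ok
==> arbor.pen(p→/manope/ropo, c→gro)
<== created
==> arbor.dig(p→/manope/zasler)
<== ok
==> cubby.holds(k→hubi)
<== yes


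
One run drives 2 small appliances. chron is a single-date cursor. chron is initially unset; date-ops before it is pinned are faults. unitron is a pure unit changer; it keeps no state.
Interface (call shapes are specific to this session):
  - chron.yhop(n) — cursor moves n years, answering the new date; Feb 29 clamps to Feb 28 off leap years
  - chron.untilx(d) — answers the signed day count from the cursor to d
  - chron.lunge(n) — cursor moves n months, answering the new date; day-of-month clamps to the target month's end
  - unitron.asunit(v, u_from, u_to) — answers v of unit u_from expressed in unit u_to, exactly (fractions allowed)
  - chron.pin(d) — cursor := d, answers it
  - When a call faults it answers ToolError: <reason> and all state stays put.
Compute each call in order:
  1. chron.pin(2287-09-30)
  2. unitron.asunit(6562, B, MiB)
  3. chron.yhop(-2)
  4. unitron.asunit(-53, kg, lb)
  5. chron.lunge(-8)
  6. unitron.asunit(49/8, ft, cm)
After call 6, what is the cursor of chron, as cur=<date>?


Answer: cur=2285-01-30

Derivation:
-- chron.pin(d→2287-09-30) -> 2287-09-30
-- unitron.asunit(v→6562, u_from→B, u_to→MiB) -> 3281/524288
-- chron.yhop(n→-2) -> 2285-09-30
-- unitron.asunit(v→-53, u_from→kg, u_to→lb) -> -5300000000/45359237
-- chron.lunge(n→-8) -> 2285-01-30
-- unitron.asunit(v→49/8, u_from→ft, u_to→cm) -> 18669/100


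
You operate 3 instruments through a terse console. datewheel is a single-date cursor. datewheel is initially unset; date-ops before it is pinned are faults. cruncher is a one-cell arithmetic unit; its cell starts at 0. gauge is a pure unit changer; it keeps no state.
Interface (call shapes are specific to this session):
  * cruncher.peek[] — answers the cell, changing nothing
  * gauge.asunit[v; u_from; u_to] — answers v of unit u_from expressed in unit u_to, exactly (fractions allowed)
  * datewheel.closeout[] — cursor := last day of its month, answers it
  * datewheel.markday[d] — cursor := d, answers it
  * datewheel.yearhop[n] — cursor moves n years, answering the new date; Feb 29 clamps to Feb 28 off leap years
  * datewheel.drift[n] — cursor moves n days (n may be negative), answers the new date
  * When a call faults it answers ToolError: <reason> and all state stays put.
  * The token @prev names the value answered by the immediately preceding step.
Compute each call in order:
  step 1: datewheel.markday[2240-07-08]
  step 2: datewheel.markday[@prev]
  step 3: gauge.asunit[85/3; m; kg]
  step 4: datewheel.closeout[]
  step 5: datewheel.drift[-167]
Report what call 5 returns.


$ markday 2240-07-08
  2240-07-08
$ markday @prev
  2240-07-08
$ asunit 85/3 m kg
  ToolError: incompatible units
$ closeout
  2240-07-31
$ drift -167
  2240-02-15

Answer: 2240-02-15


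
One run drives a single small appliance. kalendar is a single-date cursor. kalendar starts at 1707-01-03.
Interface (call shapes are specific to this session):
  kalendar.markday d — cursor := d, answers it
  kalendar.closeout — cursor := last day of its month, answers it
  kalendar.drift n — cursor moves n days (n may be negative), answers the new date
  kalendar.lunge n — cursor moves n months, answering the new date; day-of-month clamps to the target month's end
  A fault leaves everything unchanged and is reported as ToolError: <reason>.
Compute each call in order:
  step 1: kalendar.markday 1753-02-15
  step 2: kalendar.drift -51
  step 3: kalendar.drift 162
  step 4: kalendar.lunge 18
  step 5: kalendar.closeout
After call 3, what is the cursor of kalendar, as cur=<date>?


I use markday on 1753-02-15: 1753-02-15.
I use drift on -51, — result: 1752-12-26.
Invoking drift on 162: 1753-06-06.
I use lunge on 18, which returns 1754-12-06.
Invoking closeout(), giving 1754-12-31.

Answer: cur=1753-06-06


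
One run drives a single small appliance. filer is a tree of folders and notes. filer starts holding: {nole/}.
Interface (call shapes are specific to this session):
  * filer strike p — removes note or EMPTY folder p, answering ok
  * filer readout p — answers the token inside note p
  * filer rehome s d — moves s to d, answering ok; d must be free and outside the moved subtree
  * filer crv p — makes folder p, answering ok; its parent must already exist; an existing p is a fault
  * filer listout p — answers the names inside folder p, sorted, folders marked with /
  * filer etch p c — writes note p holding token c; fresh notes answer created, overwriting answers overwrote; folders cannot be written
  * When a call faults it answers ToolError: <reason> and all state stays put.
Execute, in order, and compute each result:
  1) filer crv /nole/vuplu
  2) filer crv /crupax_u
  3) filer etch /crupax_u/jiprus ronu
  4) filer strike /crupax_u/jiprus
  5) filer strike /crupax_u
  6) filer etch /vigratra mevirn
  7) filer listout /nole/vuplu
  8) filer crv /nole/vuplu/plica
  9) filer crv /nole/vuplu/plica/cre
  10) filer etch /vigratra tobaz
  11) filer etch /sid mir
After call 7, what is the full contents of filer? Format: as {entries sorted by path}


Do: filer crv[p→/nole/vuplu]
See: ok
Do: filer crv[p→/crupax_u]
See: ok
Do: filer etch[p→/crupax_u/jiprus; c→ronu]
See: created
Do: filer strike[p→/crupax_u/jiprus]
See: ok
Do: filer strike[p→/crupax_u]
See: ok
Do: filer etch[p→/vigratra; c→mevirn]
See: created
Do: filer listout[p→/nole/vuplu]
See: []
Do: filer crv[p→/nole/vuplu/plica]
See: ok
Do: filer crv[p→/nole/vuplu/plica/cre]
See: ok
Do: filer etch[p→/vigratra; c→tobaz]
See: overwrote
Do: filer etch[p→/sid; c→mir]
See: created

Answer: {nole/, nole/vuplu/, vigratra=mevirn}


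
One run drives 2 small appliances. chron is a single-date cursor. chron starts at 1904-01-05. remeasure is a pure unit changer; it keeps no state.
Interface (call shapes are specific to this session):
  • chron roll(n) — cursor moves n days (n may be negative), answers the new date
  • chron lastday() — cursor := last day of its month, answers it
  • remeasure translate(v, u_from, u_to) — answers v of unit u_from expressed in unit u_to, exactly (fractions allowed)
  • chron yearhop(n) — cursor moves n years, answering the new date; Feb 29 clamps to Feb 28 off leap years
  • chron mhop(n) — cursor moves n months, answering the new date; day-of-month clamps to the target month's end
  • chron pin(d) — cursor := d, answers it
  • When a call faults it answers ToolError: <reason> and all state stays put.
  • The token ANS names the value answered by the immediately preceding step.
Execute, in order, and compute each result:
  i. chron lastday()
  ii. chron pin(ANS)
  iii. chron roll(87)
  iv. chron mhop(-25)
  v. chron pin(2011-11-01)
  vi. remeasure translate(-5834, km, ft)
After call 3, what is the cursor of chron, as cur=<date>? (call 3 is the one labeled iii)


! 1. chron lastday() => 1904-01-31
! 2. chron pin(d: ANS) => 1904-01-31
! 3. chron roll(n: 87) => 1904-04-27
! 4. chron mhop(n: -25) => 1902-03-27
! 5. chron pin(d: 2011-11-01) => 2011-11-01
! 6. remeasure translate(v: -5834, u_from: km, u_to: ft) => -7292500000/381

Answer: cur=1904-04-27


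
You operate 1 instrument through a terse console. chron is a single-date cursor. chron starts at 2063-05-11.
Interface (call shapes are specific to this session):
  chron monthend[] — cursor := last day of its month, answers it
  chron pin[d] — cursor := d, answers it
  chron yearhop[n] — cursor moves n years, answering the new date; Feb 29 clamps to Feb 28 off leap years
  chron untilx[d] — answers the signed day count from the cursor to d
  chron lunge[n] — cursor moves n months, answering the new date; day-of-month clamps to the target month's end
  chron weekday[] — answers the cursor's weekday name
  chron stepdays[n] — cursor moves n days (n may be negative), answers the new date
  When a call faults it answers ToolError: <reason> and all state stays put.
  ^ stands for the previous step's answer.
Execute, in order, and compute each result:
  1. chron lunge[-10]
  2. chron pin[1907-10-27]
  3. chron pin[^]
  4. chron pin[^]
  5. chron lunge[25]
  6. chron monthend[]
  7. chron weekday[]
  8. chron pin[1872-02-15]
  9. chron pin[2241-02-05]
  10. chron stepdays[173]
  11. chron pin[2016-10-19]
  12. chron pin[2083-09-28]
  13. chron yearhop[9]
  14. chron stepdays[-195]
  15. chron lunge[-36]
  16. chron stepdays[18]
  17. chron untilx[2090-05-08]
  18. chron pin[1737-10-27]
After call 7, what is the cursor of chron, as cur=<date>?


;; 1. chron lunge(n: -10) == 2062-07-11
;; 2. chron pin(d: 1907-10-27) == 1907-10-27
;; 3. chron pin(d: ^) == 1907-10-27
;; 4. chron pin(d: ^) == 1907-10-27
;; 5. chron lunge(n: 25) == 1909-11-27
;; 6. chron monthend() == 1909-11-30
;; 7. chron weekday() == Tuesday
;; 8. chron pin(d: 1872-02-15) == 1872-02-15
;; 9. chron pin(d: 2241-02-05) == 2241-02-05
;; 10. chron stepdays(n: 173) == 2241-07-28
;; 11. chron pin(d: 2016-10-19) == 2016-10-19
;; 12. chron pin(d: 2083-09-28) == 2083-09-28
;; 13. chron yearhop(n: 9) == 2092-09-28
;; 14. chron stepdays(n: -195) == 2092-03-17
;; 15. chron lunge(n: -36) == 2089-03-17
;; 16. chron stepdays(n: 18) == 2089-04-04
;; 17. chron untilx(d: 2090-05-08) == 399
;; 18. chron pin(d: 1737-10-27) == 1737-10-27

Answer: cur=1909-11-30


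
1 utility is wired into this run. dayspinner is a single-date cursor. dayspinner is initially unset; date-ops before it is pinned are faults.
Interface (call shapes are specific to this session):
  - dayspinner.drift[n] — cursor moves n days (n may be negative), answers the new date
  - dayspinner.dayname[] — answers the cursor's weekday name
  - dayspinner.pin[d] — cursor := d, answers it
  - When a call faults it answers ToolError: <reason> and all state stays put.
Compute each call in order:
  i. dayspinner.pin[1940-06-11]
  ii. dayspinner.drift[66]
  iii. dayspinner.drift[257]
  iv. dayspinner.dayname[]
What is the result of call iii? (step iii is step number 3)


// pin(d→1940-06-11) : 1940-06-11
// drift(n→66) : 1940-08-16
// drift(n→257) : 1941-04-30
// dayname() : Wednesday

Answer: 1941-04-30


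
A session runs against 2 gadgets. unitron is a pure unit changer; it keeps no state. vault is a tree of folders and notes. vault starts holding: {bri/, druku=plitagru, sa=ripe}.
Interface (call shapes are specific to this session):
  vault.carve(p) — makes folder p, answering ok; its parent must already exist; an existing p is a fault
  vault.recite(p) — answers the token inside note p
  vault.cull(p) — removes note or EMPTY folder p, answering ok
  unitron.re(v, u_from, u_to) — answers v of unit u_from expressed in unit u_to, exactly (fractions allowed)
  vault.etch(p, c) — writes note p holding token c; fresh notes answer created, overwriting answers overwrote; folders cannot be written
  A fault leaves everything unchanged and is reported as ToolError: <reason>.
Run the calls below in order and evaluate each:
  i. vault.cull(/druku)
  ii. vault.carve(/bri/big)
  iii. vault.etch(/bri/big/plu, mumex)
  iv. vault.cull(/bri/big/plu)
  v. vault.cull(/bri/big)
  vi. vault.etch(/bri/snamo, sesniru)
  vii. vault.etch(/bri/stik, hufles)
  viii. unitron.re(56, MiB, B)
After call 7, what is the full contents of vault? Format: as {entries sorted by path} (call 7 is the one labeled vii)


Answer: {bri/, bri/snamo=sesniru, bri/stik=hufles, sa=ripe}

Derivation:
-- vault.cull(p: /druku) == ok
-- vault.carve(p: /bri/big) == ok
-- vault.etch(p: /bri/big/plu, c: mumex) == created
-- vault.cull(p: /bri/big/plu) == ok
-- vault.cull(p: /bri/big) == ok
-- vault.etch(p: /bri/snamo, c: sesniru) == created
-- vault.etch(p: /bri/stik, c: hufles) == created
-- unitron.re(v: 56, u_from: MiB, u_to: B) == 58720256


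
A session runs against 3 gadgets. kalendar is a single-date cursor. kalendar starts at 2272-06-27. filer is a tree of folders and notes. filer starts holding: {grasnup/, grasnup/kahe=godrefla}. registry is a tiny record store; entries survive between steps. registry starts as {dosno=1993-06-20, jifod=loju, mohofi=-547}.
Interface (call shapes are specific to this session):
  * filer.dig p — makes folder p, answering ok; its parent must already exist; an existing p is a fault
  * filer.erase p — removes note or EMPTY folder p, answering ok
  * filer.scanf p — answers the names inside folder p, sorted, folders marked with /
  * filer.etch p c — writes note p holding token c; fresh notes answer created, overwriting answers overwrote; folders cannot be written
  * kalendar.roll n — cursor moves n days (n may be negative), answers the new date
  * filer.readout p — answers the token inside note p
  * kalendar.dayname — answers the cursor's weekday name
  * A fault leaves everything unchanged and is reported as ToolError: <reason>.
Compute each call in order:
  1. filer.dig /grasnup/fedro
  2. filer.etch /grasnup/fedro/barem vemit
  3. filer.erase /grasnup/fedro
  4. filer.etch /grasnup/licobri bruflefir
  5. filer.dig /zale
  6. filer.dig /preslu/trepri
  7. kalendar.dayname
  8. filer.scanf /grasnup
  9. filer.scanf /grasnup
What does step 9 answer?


Answer: [fedro/, kahe, licobri]

Derivation:
Do: filer.dig[p='/grasnup/fedro']
See: ok
Do: filer.etch[p='/grasnup/fedro/barem'; c='vemit']
See: created
Do: filer.erase[p='/grasnup/fedro']
See: ToolError: not empty
Do: filer.etch[p='/grasnup/licobri'; c='bruflefir']
See: created
Do: filer.dig[p='/zale']
See: ok
Do: filer.dig[p='/preslu/trepri']
See: ToolError: no parent
Do: kalendar.dayname[]
See: Thursday
Do: filer.scanf[p='/grasnup']
See: [fedro/, kahe, licobri]
Do: filer.scanf[p='/grasnup']
See: [fedro/, kahe, licobri]


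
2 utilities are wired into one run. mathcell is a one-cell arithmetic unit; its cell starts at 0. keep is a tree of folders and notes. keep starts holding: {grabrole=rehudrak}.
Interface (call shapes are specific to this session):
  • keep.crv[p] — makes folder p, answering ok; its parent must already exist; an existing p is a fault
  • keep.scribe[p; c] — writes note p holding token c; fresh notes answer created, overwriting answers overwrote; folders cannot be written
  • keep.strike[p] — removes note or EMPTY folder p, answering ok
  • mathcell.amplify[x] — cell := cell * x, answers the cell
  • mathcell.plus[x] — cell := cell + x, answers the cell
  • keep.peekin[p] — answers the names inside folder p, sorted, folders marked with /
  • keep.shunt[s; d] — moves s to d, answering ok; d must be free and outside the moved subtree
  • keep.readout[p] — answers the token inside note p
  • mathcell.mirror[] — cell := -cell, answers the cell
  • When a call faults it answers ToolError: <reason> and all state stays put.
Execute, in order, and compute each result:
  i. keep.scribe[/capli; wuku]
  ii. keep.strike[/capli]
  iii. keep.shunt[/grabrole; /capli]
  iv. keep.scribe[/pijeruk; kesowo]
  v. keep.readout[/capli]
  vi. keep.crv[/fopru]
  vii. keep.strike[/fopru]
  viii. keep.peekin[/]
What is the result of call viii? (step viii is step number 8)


Answer: [capli, pijeruk]

Derivation:
>>> scribe p: /capli c: wuku
[out] created
>>> strike p: /capli
[out] ok
>>> shunt s: /grabrole d: /capli
[out] ok
>>> scribe p: /pijeruk c: kesowo
[out] created
>>> readout p: /capli
[out] rehudrak
>>> crv p: /fopru
[out] ok
>>> strike p: /fopru
[out] ok
>>> peekin p: /
[out] [capli, pijeruk]


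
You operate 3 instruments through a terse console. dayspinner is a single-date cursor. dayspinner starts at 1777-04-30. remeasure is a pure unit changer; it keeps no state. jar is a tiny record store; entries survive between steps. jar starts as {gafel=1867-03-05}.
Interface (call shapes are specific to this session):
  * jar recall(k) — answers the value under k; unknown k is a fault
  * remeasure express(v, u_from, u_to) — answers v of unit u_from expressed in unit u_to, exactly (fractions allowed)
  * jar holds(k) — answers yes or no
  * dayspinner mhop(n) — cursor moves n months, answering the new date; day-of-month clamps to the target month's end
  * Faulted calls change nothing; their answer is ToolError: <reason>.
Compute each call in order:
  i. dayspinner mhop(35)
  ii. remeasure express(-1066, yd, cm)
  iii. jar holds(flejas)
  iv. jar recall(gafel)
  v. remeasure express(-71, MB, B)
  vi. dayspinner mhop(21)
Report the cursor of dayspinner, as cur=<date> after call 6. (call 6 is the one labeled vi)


Answer: cur=1781-12-30

Derivation:
-- dayspinner mhop(n→35) ~> 1780-03-30
-- remeasure express(v→-1066, u_from→yd, u_to→cm) ~> -2436876/25
-- jar holds(k→flejas) ~> no
-- jar recall(k→gafel) ~> 1867-03-05
-- remeasure express(v→-71, u_from→MB, u_to→B) ~> -71000000
-- dayspinner mhop(n→21) ~> 1781-12-30


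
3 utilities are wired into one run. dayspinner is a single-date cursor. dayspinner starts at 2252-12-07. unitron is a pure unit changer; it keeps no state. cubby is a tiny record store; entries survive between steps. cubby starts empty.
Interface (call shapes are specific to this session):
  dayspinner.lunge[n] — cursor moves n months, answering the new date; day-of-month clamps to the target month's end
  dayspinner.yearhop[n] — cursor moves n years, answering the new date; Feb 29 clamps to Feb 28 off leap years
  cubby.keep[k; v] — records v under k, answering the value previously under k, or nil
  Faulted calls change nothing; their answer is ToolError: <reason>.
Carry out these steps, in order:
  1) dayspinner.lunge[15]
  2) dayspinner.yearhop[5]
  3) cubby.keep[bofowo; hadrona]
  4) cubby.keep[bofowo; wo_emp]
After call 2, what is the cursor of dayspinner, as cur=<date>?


Answer: cur=2259-03-07

Derivation:
-- 1. lunge(15) : 2254-03-07
-- 2. yearhop(5) : 2259-03-07
-- 3. keep(bofowo, hadrona) : nil
-- 4. keep(bofowo, wo_emp) : hadrona
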